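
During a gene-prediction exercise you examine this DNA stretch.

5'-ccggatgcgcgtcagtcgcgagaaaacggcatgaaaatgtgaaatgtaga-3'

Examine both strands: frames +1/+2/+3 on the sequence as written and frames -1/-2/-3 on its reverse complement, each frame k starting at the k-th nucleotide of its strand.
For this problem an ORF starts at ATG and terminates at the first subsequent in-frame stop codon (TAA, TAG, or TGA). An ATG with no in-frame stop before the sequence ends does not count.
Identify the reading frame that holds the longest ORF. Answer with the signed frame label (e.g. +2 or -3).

Reverse complement (5'→3'): TCTACATTTCACATTTTCATGCCGTTTTCTCGCGACTGACGCGCATCCGG
Frame +1: CCG GAT GCG CGT CAG TCG CGA GAA AAC GGC ATG AAA ATG TGA AAT GTA — ATG at 31, stop TGA at 40 → 12 nt; ATG at 37, stop TGA at 40 → 6 nt.
Frame +2: CGG ATG CGC GTC AGT CGC GAG AAA ACG GCA TGA AAA TGT GAA ATG TAG — ATG at 5, stop TGA at 32 → 30 nt; ATG at 44, stop TAG at 47 → 6 nt.
Frame +3: GGA TGC GCG TCA GTC GCG AGA AAA CGG CAT GAA AAT GTG AAA TGT AGA — no ATG→stop ORF.
Frame -1: TCT ACA TTT CAC ATT TTC ATG CCG TTT TCT CGC GAC TGA CGC GCA TCC — ATG at 19, stop TGA at 37 → 21 nt.
Frame -2: CTA CAT TTC ACA TTT TCA TGC CGT TTT CTC GCG ACT GAC GCG CAT CCG — no ATG→stop ORF.
Frame -3: TAC ATT TCA CAT TTT CAT GCC GTT TTC TCG CGA CTG ACG CGC ATC CGG — no ATG→stop ORF.
Longest ORF is 30 nt in frame +2 (positions 5–34).

+2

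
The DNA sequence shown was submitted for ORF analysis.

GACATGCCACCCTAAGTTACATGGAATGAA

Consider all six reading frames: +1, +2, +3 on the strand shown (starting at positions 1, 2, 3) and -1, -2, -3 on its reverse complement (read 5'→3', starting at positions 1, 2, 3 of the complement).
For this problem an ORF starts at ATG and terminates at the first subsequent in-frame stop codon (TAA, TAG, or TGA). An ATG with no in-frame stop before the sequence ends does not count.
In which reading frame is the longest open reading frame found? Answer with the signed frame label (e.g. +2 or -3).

Reverse complement (5'→3'): TTCATTCCATGTAACTTAGGGTGGCATGTC
Frame +1: GAC ATG CCA CCC TAA GTT ACA TGG AAT GAA — ATG at 4, stop TAA at 13 → 12 nt.
Frame +2: ACA TGC CAC CCT AAG TTA CAT GGA ATG — no ATG→stop ORF.
Frame +3: CAT GCC ACC CTA AGT TAC ATG GAA TGA — ATG at 21, stop TGA at 27 → 9 nt.
Frame -1: TTC ATT CCA TGT AAC TTA GGG TGG CAT GTC — no ATG→stop ORF.
Frame -2: TCA TTC CAT GTA ACT TAG GGT GGC ATG — no ATG→stop ORF.
Frame -3: CAT TCC ATG TAA CTT AGG GTG GCA TGT — ATG at 9, stop TAA at 12 → 6 nt.
Longest ORF is 12 nt in frame +1 (positions 4–15).

+1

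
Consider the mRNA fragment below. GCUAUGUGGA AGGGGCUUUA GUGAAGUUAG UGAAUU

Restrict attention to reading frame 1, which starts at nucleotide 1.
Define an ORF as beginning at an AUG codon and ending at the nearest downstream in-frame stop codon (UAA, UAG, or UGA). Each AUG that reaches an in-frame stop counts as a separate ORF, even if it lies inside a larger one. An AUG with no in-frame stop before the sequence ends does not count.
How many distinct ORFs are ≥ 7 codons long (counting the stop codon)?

0

Frame 1: GCU AUG UGG AAG GGG CUU UAG UGA AGU UAG UGA AUU — AUG at 4, stop UAG at 19 → 18 nt.
No ORF reaches 7 codons. Count = 0.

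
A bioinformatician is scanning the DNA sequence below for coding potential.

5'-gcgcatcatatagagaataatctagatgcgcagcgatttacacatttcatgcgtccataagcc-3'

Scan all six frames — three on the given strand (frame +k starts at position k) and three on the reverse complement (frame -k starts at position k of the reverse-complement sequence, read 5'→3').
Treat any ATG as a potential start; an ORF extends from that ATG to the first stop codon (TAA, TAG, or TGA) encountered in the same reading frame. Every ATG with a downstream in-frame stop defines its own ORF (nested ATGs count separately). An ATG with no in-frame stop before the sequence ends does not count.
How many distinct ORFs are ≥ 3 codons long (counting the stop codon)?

4

Reverse complement (5'→3'): GGCTTATGGACGCATGAAATGTGTAAATCGCTGCGCATCTAGATTATTCTCTATATGATGCGC
Frame +1: GCG CAT CAT ATA GAG AAT AAT CTA GAT GCG CAG CGA TTT ACA CAT TTC ATG CGT CCA TAA GCC — ATG at 49, stop TAA at 58 → 12 nt.
Frame +2: CGC ATC ATA TAG AGA ATA ATC TAG ATG CGC AGC GAT TTA CAC ATT TCA TGC GTC CAT AAG — no ATG→stop ORF.
Frame +3: GCA TCA TAT AGA GAA TAA TCT AGA TGC GCA GCG ATT TAC ACA TTT CAT GCG TCC ATA AGC — no ATG→stop ORF.
Frame -1: GGC TTA TGG ACG CAT GAA ATG TGT AAA TCG CTG CGC ATC TAG ATT ATT CTC TAT ATG ATG CGC — ATG at 19, stop TAG at 40 → 24 nt.
Frame -2: GCT TAT GGA CGC ATG AAA TGT GTA AAT CGC TGC GCA TCT AGA TTA TTC TCT ATA TGA TGC — ATG at 14, stop TGA at 56 → 45 nt.
Frame -3: CTT ATG GAC GCA TGA AAT GTG TAA ATC GCT GCG CAT CTA GAT TAT TCT CTA TAT GAT GCG — ATG at 6, stop TGA at 15 → 12 nt.
ORFs ≥ 3 codons: frame +1 49–60 (4 codons), frame -1 19–42 (8 codons), frame -2 14–58 (15 codons), frame -3 6–17 (4 codons). Count = 4.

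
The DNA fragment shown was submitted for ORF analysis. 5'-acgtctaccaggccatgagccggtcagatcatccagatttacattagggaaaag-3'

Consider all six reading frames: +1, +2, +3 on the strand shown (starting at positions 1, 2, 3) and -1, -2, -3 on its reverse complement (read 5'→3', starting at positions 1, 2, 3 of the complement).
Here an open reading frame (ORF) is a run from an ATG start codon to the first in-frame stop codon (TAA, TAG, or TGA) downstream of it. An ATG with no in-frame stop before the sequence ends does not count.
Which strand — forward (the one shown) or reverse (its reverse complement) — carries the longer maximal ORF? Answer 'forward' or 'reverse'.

Reverse complement (5'→3'): CTTTTCCCTAATGTAAATCTGGATGATCTGACCGGCTCATGGCCTGGTAGACGT
Frame +1: ACG TCT ACC AGG CCA TGA GCC GGT CAG ATC ATC CAG ATT TAC ATT AGG GAA AAG — no ATG→stop ORF.
Frame +2: CGT CTA CCA GGC CAT GAG CCG GTC AGA TCA TCC AGA TTT ACA TTA GGG AAA — no ATG→stop ORF.
Frame +3: GTC TAC CAG GCC ATG AGC CGG TCA GAT CAT CCA GAT TTA CAT TAG GGA AAA — ATG at 15, stop TAG at 45 → 33 nt.
Frame -1: CTT TTC CCT AAT GTA AAT CTG GAT GAT CTG ACC GGC TCA TGG CCT GGT AGA CGT — no ATG→stop ORF.
Frame -2: TTT TCC CTA ATG TAA ATC TGG ATG ATC TGA CCG GCT CAT GGC CTG GTA GAC — ATG at 11, stop TAA at 14 → 6 nt; ATG at 23, stop TGA at 29 → 9 nt.
Frame -3: TTT CCC TAA TGT AAA TCT GGA TGA TCT GAC CGG CTC ATG GCC TGG TAG ACG — ATG at 39, stop TAG at 48 → 12 nt.
Forward-strand max 33 nt; reverse-strand max 12 nt. The forward strand has the longer ORF.

forward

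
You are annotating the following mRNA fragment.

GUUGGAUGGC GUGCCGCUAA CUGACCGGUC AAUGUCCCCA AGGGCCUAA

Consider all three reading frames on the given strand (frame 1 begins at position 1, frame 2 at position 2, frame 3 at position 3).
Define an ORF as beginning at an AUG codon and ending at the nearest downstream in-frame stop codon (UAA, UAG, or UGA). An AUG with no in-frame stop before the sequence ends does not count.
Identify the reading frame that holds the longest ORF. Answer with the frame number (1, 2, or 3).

2

Frame 1: GUU GGA UGG CGU GCC GCU AAC UGA CCG GUC AAU GUC CCC AAG GGC CUA — no AUG→stop ORF.
Frame 2: UUG GAU GGC GUG CCG CUA ACU GAC CGG UCA AUG UCC CCA AGG GCC UAA — AUG at 32, stop UAA at 47 → 18 nt.
Frame 3: UGG AUG GCG UGC CGC UAA CUG ACC GGU CAA UGU CCC CAA GGG CCU — AUG at 6, stop UAA at 18 → 15 nt.
Longest ORF is 18 nt in frame 2 (positions 32–49).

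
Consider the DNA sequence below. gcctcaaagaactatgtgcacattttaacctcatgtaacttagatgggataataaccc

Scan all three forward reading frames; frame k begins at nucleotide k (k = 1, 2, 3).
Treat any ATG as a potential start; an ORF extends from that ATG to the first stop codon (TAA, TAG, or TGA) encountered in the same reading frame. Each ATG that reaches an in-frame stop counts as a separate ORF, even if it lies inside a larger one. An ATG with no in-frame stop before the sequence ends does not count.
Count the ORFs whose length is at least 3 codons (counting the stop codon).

2

Frame 1: GCC TCA AAG AAC TAT GTG CAC ATT TTA ACC TCA TGT AAC TTA GAT GGG ATA ATA ACC — no ATG→stop ORF.
Frame 2: CCT CAA AGA ACT ATG TGC ACA TTT TAA CCT CAT GTA ACT TAG ATG GGA TAA TAA CCC — ATG at 14, stop TAA at 26 → 15 nt; ATG at 44, stop TAA at 50 → 9 nt.
Frame 3: CTC AAA GAA CTA TGT GCA CAT TTT AAC CTC ATG TAA CTT AGA TGG GAT AAT AAC — ATG at 33, stop TAA at 36 → 6 nt.
ORFs ≥ 3 codons: frame 2 14–28 (5 codons), frame 2 44–52 (3 codons). Count = 2.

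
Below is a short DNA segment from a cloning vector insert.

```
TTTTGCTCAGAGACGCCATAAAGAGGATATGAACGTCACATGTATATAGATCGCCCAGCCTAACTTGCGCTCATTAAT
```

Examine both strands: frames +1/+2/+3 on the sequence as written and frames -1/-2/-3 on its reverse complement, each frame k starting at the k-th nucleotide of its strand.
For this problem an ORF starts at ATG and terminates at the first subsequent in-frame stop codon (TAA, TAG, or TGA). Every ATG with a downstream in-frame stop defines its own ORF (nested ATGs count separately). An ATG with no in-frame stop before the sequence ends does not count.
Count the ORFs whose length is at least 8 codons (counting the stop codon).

Reverse complement (5'→3'): ATTAATGAGCGCAAGTTAGGCTGGGCGATCTATATACATGTGACGTTCATATCCTCTTTATGGCGTCTCTGAGCAAAA
Frame +1: TTT TGC TCA GAG ACG CCA TAA AGA GGA TAT GAA CGT CAC ATG TAT ATA GAT CGC CCA GCC TAA CTT GCG CTC ATT AAT — ATG at 40, stop TAA at 61 → 24 nt.
Frame +2: TTT GCT CAG AGA CGC CAT AAA GAG GAT ATG AAC GTC ACA TGT ATA TAG ATC GCC CAG CCT AAC TTG CGC TCA TTA — ATG at 29, stop TAG at 47 → 21 nt.
Frame +3: TTG CTC AGA GAC GCC ATA AAG AGG ATA TGA ACG TCA CAT GTA TAT AGA TCG CCC AGC CTA ACT TGC GCT CAT TAA — no ATG→stop ORF.
Frame -1: ATT AAT GAG CGC AAG TTA GGC TGG GCG ATC TAT ATA CAT GTG ACG TTC ATA TCC TCT TTA TGG CGT CTC TGA GCA AAA — no ATG→stop ORF.
Frame -2: TTA ATG AGC GCA AGT TAG GCT GGG CGA TCT ATA TAC ATG TGA CGT TCA TAT CCT CTT TAT GGC GTC TCT GAG CAA — ATG at 5, stop TAG at 17 → 15 nt; ATG at 38, stop TGA at 41 → 6 nt.
Frame -3: TAA TGA GCG CAA GTT AGG CTG GGC GAT CTA TAT ACA TGT GAC GTT CAT ATC CTC TTT ATG GCG TCT CTG AGC AAA — no ATG→stop ORF.
ORFs ≥ 8 codons: frame +1 40–63 (8 codons). Count = 1.

1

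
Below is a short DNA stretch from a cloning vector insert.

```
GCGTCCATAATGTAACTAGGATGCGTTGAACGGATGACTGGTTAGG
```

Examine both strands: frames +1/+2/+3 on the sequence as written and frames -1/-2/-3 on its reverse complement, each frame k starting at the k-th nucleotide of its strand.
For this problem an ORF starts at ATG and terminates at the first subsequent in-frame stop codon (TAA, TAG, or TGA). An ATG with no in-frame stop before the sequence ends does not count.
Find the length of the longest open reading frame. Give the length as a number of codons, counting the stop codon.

Reverse complement (5'→3'): CCTAACCAGTCATCCGTTCAACGCATCCTAGTTACATTATGGACGC
Frame +1: GCG TCC ATA ATG TAA CTA GGA TGC GTT GAA CGG ATG ACT GGT TAG — ATG at 10, stop TAA at 13 → 6 nt; ATG at 34, stop TAG at 43 → 12 nt.
Frame +2: CGT CCA TAA TGT AAC TAG GAT GCG TTG AAC GGA TGA CTG GTT AGG — no ATG→stop ORF.
Frame +3: GTC CAT AAT GTA ACT AGG ATG CGT TGA ACG GAT GAC TGG TTA — ATG at 21, stop TGA at 27 → 9 nt.
Frame -1: CCT AAC CAG TCA TCC GTT CAA CGC ATC CTA GTT ACA TTA TGG ACG — no ATG→stop ORF.
Frame -2: CTA ACC AGT CAT CCG TTC AAC GCA TCC TAG TTA CAT TAT GGA CGC — no ATG→stop ORF.
Frame -3: TAA CCA GTC ATC CGT TCA ACG CAT CCT AGT TAC ATT ATG GAC — no ATG→stop ORF.
Longest: frame +1, positions 34–45, 12 nt = 4 codons = 3 aa. → 4 codons.

4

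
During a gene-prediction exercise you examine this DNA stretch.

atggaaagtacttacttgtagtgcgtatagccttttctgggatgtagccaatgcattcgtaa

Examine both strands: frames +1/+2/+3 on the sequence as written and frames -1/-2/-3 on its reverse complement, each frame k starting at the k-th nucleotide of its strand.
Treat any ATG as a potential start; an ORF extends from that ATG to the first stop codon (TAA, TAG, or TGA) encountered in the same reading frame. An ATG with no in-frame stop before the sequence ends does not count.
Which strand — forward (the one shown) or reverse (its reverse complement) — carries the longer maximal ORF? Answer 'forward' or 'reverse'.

Reverse complement (5'→3'): TTACGAATGCATTGGCTACATCCCAGAAAAGGCTATACGCACTACAAGTAAGTACTTTCCAT
Frame +1: ATG GAA AGT ACT TAC TTG TAG TGC GTA TAG CCT TTT CTG GGA TGT AGC CAA TGC ATT CGT — ATG at 1, stop TAG at 19 → 21 nt.
Frame +2: TGG AAA GTA CTT ACT TGT AGT GCG TAT AGC CTT TTC TGG GAT GTA GCC AAT GCA TTC GTA — no ATG→stop ORF.
Frame +3: GGA AAG TAC TTA CTT GTA GTG CGT ATA GCC TTT TCT GGG ATG TAG CCA ATG CAT TCG TAA — ATG at 42, stop TAG at 45 → 6 nt; ATG at 51, stop TAA at 60 → 12 nt.
Frame -1: TTA CGA ATG CAT TGG CTA CAT CCC AGA AAA GGC TAT ACG CAC TAC AAG TAA GTA CTT TCC — ATG at 7, stop TAA at 49 → 45 nt.
Frame -2: TAC GAA TGC ATT GGC TAC ATC CCA GAA AAG GCT ATA CGC ACT ACA AGT AAG TAC TTT CCA — no ATG→stop ORF.
Frame -3: ACG AAT GCA TTG GCT ACA TCC CAG AAA AGG CTA TAC GCA CTA CAA GTA AGT ACT TTC CAT — no ATG→stop ORF.
Forward-strand max 21 nt; reverse-strand max 45 nt. The reverse strand has the longer ORF.

reverse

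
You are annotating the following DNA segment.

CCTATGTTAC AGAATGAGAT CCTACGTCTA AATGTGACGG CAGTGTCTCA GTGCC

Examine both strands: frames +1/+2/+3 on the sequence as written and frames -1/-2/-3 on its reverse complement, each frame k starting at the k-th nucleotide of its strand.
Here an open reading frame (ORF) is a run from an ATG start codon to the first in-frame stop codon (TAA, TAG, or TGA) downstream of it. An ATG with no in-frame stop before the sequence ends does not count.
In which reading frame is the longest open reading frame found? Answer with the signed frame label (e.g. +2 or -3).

+2

Reverse complement (5'→3'): GGCACTGAGACACTGCCGTCACATTTAGACGTAGGATCTCATTCTGTAACATAGG
Frame +1: CCT ATG TTA CAG AAT GAG ATC CTA CGT CTA AAT GTG ACG GCA GTG TCT CAG TGC — no ATG→stop ORF.
Frame +2: CTA TGT TAC AGA ATG AGA TCC TAC GTC TAA ATG TGA CGG CAG TGT CTC AGT GCC — ATG at 14, stop TAA at 29 → 18 nt; ATG at 32, stop TGA at 35 → 6 nt.
Frame +3: TAT GTT ACA GAA TGA GAT CCT ACG TCT AAA TGT GAC GGC AGT GTC TCA GTG — no ATG→stop ORF.
Frame -1: GGC ACT GAG ACA CTG CCG TCA CAT TTA GAC GTA GGA TCT CAT TCT GTA ACA TAG — no ATG→stop ORF.
Frame -2: GCA CTG AGA CAC TGC CGT CAC ATT TAG ACG TAG GAT CTC ATT CTG TAA CAT AGG — no ATG→stop ORF.
Frame -3: CAC TGA GAC ACT GCC GTC ACA TTT AGA CGT AGG ATC TCA TTC TGT AAC ATA — no ATG→stop ORF.
Longest ORF is 18 nt in frame +2 (positions 14–31).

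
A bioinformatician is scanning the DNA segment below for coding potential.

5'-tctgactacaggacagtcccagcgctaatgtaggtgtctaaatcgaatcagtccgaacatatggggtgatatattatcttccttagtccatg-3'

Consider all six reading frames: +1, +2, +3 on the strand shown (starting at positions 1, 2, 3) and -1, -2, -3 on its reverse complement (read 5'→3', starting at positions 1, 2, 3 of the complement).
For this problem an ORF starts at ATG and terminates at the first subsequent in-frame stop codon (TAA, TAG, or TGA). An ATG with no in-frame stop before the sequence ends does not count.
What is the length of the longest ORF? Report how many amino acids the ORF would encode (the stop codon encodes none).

11

Reverse complement (5'→3'): CATGGACTAAGGAAGATAATATATCACCCCATATGTTCGGACTGATTCGATTTAGACACCTACATTAGCGCTGGGACTGTCCTGTAGTCAGA
Frame +1: TCT GAC TAC AGG ACA GTC CCA GCG CTA ATG TAG GTG TCT AAA TCG AAT CAG TCC GAA CAT ATG GGG TGA TAT ATT ATC TTC CTT AGT CCA — ATG at 28, stop TAG at 31 → 6 nt; ATG at 61, stop TGA at 67 → 9 nt.
Frame +2: CTG ACT ACA GGA CAG TCC CAG CGC TAA TGT AGG TGT CTA AAT CGA ATC AGT CCG AAC ATA TGG GGT GAT ATA TTA TCT TCC TTA GTC CAT — no ATG→stop ORF.
Frame +3: TGA CTA CAG GAC AGT CCC AGC GCT AAT GTA GGT GTC TAA ATC GAA TCA GTC CGA ACA TAT GGG GTG ATA TAT TAT CTT CCT TAG TCC ATG — no ATG→stop ORF.
Frame -1: CAT GGA CTA AGG AAG ATA ATA TAT CAC CCC ATA TGT TCG GAC TGA TTC GAT TTA GAC ACC TAC ATT AGC GCT GGG ACT GTC CTG TAG TCA — no ATG→stop ORF.
Frame -2: ATG GAC TAA GGA AGA TAA TAT ATC ACC CCA TAT GTT CGG ACT GAT TCG ATT TAG ACA CCT ACA TTA GCG CTG GGA CTG TCC TGT AGT CAG — ATG at 2, stop TAA at 8 → 9 nt.
Frame -3: TGG ACT AAG GAA GAT AAT ATA TCA CCC CAT ATG TTC GGA CTG ATT CGA TTT AGA CAC CTA CAT TAG CGC TGG GAC TGT CCT GTA GTC AGA — ATG at 33, stop TAG at 66 → 36 nt.
Longest: frame -3, positions 33–68, 36 nt = 12 codons = 11 aa. → 11 amino acids.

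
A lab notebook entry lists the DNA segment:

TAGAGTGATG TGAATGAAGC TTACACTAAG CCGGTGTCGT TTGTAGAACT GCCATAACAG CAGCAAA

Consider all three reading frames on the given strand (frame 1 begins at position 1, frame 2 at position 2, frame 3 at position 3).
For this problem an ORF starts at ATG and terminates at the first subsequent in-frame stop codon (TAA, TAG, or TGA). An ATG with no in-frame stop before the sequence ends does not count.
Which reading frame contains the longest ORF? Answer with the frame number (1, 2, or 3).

2

Frame 1: TAG AGT GAT GTG AAT GAA GCT TAC ACT AAG CCG GTG TCG TTT GTA GAA CTG CCA TAA CAG CAG CAA — no ATG→stop ORF.
Frame 2: AGA GTG ATG TGA ATG AAG CTT ACA CTA AGC CGG TGT CGT TTG TAG AAC TGC CAT AAC AGC AGC AAA — ATG at 8, stop TGA at 11 → 6 nt; ATG at 14, stop TAG at 44 → 33 nt.
Frame 3: GAG TGA TGT GAA TGA AGC TTA CAC TAA GCC GGT GTC GTT TGT AGA ACT GCC ATA ACA GCA GCA — no ATG→stop ORF.
Longest ORF is 33 nt in frame 2 (positions 14–46).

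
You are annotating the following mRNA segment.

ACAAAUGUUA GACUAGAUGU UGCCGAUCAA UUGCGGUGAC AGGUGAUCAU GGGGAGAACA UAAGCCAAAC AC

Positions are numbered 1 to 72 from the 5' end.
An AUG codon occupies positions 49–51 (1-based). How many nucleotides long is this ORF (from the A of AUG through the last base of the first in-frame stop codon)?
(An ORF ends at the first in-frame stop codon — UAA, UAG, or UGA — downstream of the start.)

Codons from position 49: AUG (49–51), GGG (52–54), AGA (55–57), ACA (58–60), UAA (61–63).
UAA is the first in-frame stop; ORF spans 49–63, 15 nucleotides.

15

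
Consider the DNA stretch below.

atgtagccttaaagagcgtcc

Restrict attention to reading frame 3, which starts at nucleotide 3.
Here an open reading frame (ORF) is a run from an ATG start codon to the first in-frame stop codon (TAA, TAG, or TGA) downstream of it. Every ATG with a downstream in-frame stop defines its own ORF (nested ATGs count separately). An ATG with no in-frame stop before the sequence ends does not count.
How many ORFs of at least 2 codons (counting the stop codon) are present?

Frame 3: GTA GCC TTA AAG AGC GTC — no ATG→stop ORF.
No ORF reaches 2 codons. Count = 0.

0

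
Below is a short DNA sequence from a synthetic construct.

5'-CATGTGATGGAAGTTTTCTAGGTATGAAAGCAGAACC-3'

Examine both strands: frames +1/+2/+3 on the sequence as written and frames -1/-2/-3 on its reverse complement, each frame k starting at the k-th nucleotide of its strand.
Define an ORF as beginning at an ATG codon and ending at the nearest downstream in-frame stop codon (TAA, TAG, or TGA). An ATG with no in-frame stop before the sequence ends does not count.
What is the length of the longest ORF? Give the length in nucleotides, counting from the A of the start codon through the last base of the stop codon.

Reverse complement (5'→3'): GGTTCTGCTTTCATACCTAGAAAACTTCCATCACATG
Frame +1: CAT GTG ATG GAA GTT TTC TAG GTA TGA AAG CAG AAC — ATG at 7, stop TAG at 19 → 15 nt.
Frame +2: ATG TGA TGG AAG TTT TCT AGG TAT GAA AGC AGA ACC — ATG at 2, stop TGA at 5 → 6 nt.
Frame +3: TGT GAT GGA AGT TTT CTA GGT ATG AAA GCA GAA — no ATG→stop ORF.
Frame -1: GGT TCT GCT TTC ATA CCT AGA AAA CTT CCA TCA CAT — no ATG→stop ORF.
Frame -2: GTT CTG CTT TCA TAC CTA GAA AAC TTC CAT CAC ATG — no ATG→stop ORF.
Frame -3: TTC TGC TTT CAT ACC TAG AAA ACT TCC ATC ACA — no ATG→stop ORF.
Longest: frame +1, positions 7–21, 15 nt = 5 codons = 4 aa. → 15 nucleotides.

15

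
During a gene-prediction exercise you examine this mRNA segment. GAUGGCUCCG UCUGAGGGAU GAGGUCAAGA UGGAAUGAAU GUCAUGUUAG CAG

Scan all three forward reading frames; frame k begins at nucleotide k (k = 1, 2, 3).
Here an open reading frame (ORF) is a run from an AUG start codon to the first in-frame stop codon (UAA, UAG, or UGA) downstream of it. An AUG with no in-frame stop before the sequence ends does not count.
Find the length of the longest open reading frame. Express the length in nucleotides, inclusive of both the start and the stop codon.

Frame 1: GAU GGC UCC GUC UGA GGG AUG AGG UCA AGA UGG AAU GAA UGU CAU GUU AGC — no AUG→stop ORF.
Frame 2: AUG GCU CCG UCU GAG GGA UGA GGU CAA GAU GGA AUG AAU GUC AUG UUA GCA — AUG at 2, stop UGA at 20 → 21 nt.
Frame 3: UGG CUC CGU CUG AGG GAU GAG GUC AAG AUG GAA UGA AUG UCA UGU UAG CAG — AUG at 30, stop UGA at 36 → 9 nt; AUG at 39, stop UAG at 48 → 12 nt.
Longest: frame 2, positions 2–22, 21 nt = 7 codons = 6 aa. → 21 nucleotides.

21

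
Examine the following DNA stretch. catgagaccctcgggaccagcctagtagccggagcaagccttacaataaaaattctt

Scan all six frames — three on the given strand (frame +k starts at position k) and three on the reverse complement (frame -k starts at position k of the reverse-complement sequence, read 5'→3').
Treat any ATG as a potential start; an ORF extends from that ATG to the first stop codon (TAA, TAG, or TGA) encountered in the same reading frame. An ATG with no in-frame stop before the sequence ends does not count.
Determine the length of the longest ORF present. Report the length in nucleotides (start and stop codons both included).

Reverse complement (5'→3'): AAGAATTTTTATTGTAAGGCTTGCTCCGGCTACTAGGCTGGTCCCGAGGGTCTCATG
Frame +1: CAT GAG ACC CTC GGG ACC AGC CTA GTA GCC GGA GCA AGC CTT ACA ATA AAA ATT CTT — no ATG→stop ORF.
Frame +2: ATG AGA CCC TCG GGA CCA GCC TAG TAG CCG GAG CAA GCC TTA CAA TAA AAA TTC — ATG at 2, stop TAG at 23 → 24 nt.
Frame +3: TGA GAC CCT CGG GAC CAG CCT AGT AGC CGG AGC AAG CCT TAC AAT AAA AAT TCT — no ATG→stop ORF.
Frame -1: AAG AAT TTT TAT TGT AAG GCT TGC TCC GGC TAC TAG GCT GGT CCC GAG GGT CTC ATG — no ATG→stop ORF.
Frame -2: AGA ATT TTT ATT GTA AGG CTT GCT CCG GCT ACT AGG CTG GTC CCG AGG GTC TCA — no ATG→stop ORF.
Frame -3: GAA TTT TTA TTG TAA GGC TTG CTC CGG CTA CTA GGC TGG TCC CGA GGG TCT CAT — no ATG→stop ORF.
Longest: frame +2, positions 2–25, 24 nt = 8 codons = 7 aa. → 24 nucleotides.

24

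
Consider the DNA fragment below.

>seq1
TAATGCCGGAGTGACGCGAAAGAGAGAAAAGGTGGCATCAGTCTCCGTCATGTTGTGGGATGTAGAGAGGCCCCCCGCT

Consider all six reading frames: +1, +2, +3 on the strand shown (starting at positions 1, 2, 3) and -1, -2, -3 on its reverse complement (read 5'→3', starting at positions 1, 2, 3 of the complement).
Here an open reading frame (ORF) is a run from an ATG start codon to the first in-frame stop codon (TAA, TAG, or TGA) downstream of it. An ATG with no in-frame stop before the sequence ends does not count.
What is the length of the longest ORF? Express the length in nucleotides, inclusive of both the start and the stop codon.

12

Reverse complement (5'→3'): AGCGGGGGGCCTCTCTACATCCCACAACATGACGGAGACTGATGCCACCTTTTCTCTCTTTCGCGTCACTCCGGCATTA
Frame +1: TAA TGC CGG AGT GAC GCG AAA GAG AGA AAA GGT GGC ATC AGT CTC CGT CAT GTT GTG GGA TGT AGA GAG GCC CCC CGC — no ATG→stop ORF.
Frame +2: AAT GCC GGA GTG ACG CGA AAG AGA GAA AAG GTG GCA TCA GTC TCC GTC ATG TTG TGG GAT GTA GAG AGG CCC CCC GCT — no ATG→stop ORF.
Frame +3: ATG CCG GAG TGA CGC GAA AGA GAG AAA AGG TGG CAT CAG TCT CCG TCA TGT TGT GGG ATG TAG AGA GGC CCC CCG — ATG at 3, stop TGA at 12 → 12 nt; ATG at 60, stop TAG at 63 → 6 nt.
Frame -1: AGC GGG GGG CCT CTC TAC ATC CCA CAA CAT GAC GGA GAC TGA TGC CAC CTT TTC TCT CTT TCG CGT CAC TCC GGC ATT — no ATG→stop ORF.
Frame -2: GCG GGG GGC CTC TCT ACA TCC CAC AAC ATG ACG GAG ACT GAT GCC ACC TTT TCT CTC TTT CGC GTC ACT CCG GCA TTA — no ATG→stop ORF.
Frame -3: CGG GGG GCC TCT CTA CAT CCC ACA ACA TGA CGG AGA CTG ATG CCA CCT TTT CTC TCT TTC GCG TCA CTC CGG CAT — no ATG→stop ORF.
Longest: frame +3, positions 3–14, 12 nt = 4 codons = 3 aa. → 12 nucleotides.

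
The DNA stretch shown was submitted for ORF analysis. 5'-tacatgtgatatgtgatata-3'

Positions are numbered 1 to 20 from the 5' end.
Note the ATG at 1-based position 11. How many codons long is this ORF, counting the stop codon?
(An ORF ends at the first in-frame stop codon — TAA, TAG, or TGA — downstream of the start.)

2

Codons from position 11: ATG (11–13), TGA (14–16).
TGA is the first in-frame stop; that's 2 codons including the stop.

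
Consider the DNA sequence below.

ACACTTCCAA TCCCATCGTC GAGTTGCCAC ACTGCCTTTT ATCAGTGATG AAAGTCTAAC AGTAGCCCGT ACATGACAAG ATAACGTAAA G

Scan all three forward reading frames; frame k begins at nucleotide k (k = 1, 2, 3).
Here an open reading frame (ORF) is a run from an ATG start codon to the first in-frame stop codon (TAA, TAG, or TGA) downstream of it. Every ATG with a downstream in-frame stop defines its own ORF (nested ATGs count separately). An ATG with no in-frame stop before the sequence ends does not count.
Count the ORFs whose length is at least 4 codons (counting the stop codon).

2

Frame 1: ACA CTT CCA ATC CCA TCG TCG AGT TGC CAC ACT GCC TTT TAT CAG TGA TGA AAG TCT AAC AGT AGC CCG TAC ATG ACA AGA TAA CGT AAA — ATG at 73, stop TAA at 82 → 12 nt.
Frame 2: CAC TTC CAA TCC CAT CGT CGA GTT GCC ACA CTG CCT TTT ATC AGT GAT GAA AGT CTA ACA GTA GCC CGT ACA TGA CAA GAT AAC GTA AAG — no ATG→stop ORF.
Frame 3: ACT TCC AAT CCC ATC GTC GAG TTG CCA CAC TGC CTT TTA TCA GTG ATG AAA GTC TAA CAG TAG CCC GTA CAT GAC AAG ATA ACG TAA — ATG at 48, stop TAA at 57 → 12 nt.
ORFs ≥ 4 codons: frame 1 73–84 (4 codons), frame 3 48–59 (4 codons). Count = 2.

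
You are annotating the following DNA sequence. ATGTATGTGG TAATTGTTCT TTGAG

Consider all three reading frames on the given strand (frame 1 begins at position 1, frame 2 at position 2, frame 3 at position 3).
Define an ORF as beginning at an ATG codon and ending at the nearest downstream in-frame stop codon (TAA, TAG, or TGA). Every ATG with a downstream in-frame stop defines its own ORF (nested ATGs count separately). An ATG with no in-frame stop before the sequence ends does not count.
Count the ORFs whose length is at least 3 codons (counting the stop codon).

Frame 1: ATG TAT GTG GTA ATT GTT CTT TGA — ATG at 1, stop TGA at 22 → 24 nt.
Frame 2: TGT ATG TGG TAA TTG TTC TTT GAG — ATG at 5, stop TAA at 11 → 9 nt.
Frame 3: GTA TGT GGT AAT TGT TCT TTG — no ATG→stop ORF.
ORFs ≥ 3 codons: frame 1 1–24 (8 codons), frame 2 5–13 (3 codons). Count = 2.

2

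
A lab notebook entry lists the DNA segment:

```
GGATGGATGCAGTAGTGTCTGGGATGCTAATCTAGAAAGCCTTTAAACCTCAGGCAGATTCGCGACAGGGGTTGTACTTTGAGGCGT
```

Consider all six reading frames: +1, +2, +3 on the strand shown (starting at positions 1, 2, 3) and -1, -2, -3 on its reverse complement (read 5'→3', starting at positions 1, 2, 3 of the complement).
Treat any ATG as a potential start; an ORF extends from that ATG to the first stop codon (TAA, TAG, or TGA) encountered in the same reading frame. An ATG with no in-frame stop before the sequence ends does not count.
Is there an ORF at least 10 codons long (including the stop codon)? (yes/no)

Reverse complement (5'→3'): ACGCCTCAAAGTACAACCCCTGTCGCGAATCTGCCTGAGGTTTAAAGGCTTTCTAGATTAGCATCCCAGACACTACTGCATCCATCC
Frame +1: GGA TGG ATG CAG TAG TGT CTG GGA TGC TAA TCT AGA AAG CCT TTA AAC CTC AGG CAG ATT CGC GAC AGG GGT TGT ACT TTG AGG CGT — ATG at 7, stop TAG at 13 → 9 nt.
Frame +2: GAT GGA TGC AGT AGT GTC TGG GAT GCT AAT CTA GAA AGC CTT TAA ACC TCA GGC AGA TTC GCG ACA GGG GTT GTA CTT TGA GGC — no ATG→stop ORF.
Frame +3: ATG GAT GCA GTA GTG TCT GGG ATG CTA ATC TAG AAA GCC TTT AAA CCT CAG GCA GAT TCG CGA CAG GGG TTG TAC TTT GAG GCG — ATG at 3, stop TAG at 33 → 33 nt; ATG at 24, stop TAG at 33 → 12 nt.
Frame -1: ACG CCT CAA AGT ACA ACC CCT GTC GCG AAT CTG CCT GAG GTT TAA AGG CTT TCT AGA TTA GCA TCC CAG ACA CTA CTG CAT CCA TCC — no ATG→stop ORF.
Frame -2: CGC CTC AAA GTA CAA CCC CTG TCG CGA ATC TGC CTG AGG TTT AAA GGC TTT CTA GAT TAG CAT CCC AGA CAC TAC TGC ATC CAT — no ATG→stop ORF.
Frame -3: GCC TCA AAG TAC AAC CCC TGT CGC GAA TCT GCC TGA GGT TTA AAG GCT TTC TAG ATT AGC ATC CCA GAC ACT ACT GCA TCC ATC — no ATG→stop ORF.
Frame +3 has an ORF of 11 codons (positions 3–35) ≥ 10, so yes.

yes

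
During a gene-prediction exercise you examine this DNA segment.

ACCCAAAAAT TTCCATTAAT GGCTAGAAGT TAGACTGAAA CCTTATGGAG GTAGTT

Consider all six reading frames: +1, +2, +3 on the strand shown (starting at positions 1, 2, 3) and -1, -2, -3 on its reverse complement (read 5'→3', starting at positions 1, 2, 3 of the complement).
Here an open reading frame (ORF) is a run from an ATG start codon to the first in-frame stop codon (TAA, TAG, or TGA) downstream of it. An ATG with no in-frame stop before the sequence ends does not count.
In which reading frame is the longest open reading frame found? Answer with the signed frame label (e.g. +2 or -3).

+1

Reverse complement (5'→3'): AACTACCTCCATAAGGTTTCAGTCTAACTTCTAGCCATTAATGGAAATTTTTGGGT
Frame +1: ACC CAA AAA TTT CCA TTA ATG GCT AGA AGT TAG ACT GAA ACC TTA TGG AGG TAG — ATG at 19, stop TAG at 31 → 15 nt.
Frame +2: CCC AAA AAT TTC CAT TAA TGG CTA GAA GTT AGA CTG AAA CCT TAT GGA GGT AGT — no ATG→stop ORF.
Frame +3: CCA AAA ATT TCC ATT AAT GGC TAG AAG TTA GAC TGA AAC CTT ATG GAG GTA GTT — no ATG→stop ORF.
Frame -1: AAC TAC CTC CAT AAG GTT TCA GTC TAA CTT CTA GCC ATT AAT GGA AAT TTT TGG — no ATG→stop ORF.
Frame -2: ACT ACC TCC ATA AGG TTT CAG TCT AAC TTC TAG CCA TTA ATG GAA ATT TTT GGG — no ATG→stop ORF.
Frame -3: CTA CCT CCA TAA GGT TTC AGT CTA ACT TCT AGC CAT TAA TGG AAA TTT TTG GGT — no ATG→stop ORF.
Longest ORF is 15 nt in frame +1 (positions 19–33).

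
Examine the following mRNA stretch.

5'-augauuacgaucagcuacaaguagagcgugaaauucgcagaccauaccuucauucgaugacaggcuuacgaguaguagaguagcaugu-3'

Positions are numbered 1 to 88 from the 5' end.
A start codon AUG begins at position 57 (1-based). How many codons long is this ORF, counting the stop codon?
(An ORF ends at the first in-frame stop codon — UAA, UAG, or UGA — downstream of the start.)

Codons from position 57: AUG (57–59), ACA (60–62), GGC (63–65), UUA (66–68), CGA (69–71), GUA (72–74), GUA (75–77), GAG (78–80), UAG (81–83).
UAG is the first in-frame stop; that's 9 codons including the stop.

9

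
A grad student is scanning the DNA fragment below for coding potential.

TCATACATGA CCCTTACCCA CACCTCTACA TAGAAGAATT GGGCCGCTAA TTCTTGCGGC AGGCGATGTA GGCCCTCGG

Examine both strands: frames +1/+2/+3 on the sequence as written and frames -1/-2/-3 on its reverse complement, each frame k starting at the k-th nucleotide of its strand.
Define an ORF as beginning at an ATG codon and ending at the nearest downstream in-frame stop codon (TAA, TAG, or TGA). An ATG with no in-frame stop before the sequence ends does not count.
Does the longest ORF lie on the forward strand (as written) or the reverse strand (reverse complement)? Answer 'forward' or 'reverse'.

forward

Reverse complement (5'→3'): CCGAGGGCCTACATCGCCTGCCGCAAGAATTAGCGGCCCAATTCTTCTATGTAGAGGTGTGGGTAAGGGTCATGTATGA
Frame +1: TCA TAC ATG ACC CTT ACC CAC ACC TCT ACA TAG AAG AAT TGG GCC GCT AAT TCT TGC GGC AGG CGA TGT AGG CCC TCG — ATG at 7, stop TAG at 31 → 27 nt.
Frame +2: CAT ACA TGA CCC TTA CCC ACA CCT CTA CAT AGA AGA ATT GGG CCG CTA ATT CTT GCG GCA GGC GAT GTA GGC CCT CGG — no ATG→stop ORF.
Frame +3: ATA CAT GAC CCT TAC CCA CAC CTC TAC ATA GAA GAA TTG GGC CGC TAA TTC TTG CGG CAG GCG ATG TAG GCC CTC — ATG at 66, stop TAG at 69 → 6 nt.
Frame -1: CCG AGG GCC TAC ATC GCC TGC CGC AAG AAT TAG CGG CCC AAT TCT TCT ATG TAG AGG TGT GGG TAA GGG TCA TGT ATG — ATG at 49, stop TAG at 52 → 6 nt.
Frame -2: CGA GGG CCT ACA TCG CCT GCC GCA AGA ATT AGC GGC CCA ATT CTT CTA TGT AGA GGT GTG GGT AAG GGT CAT GTA TGA — no ATG→stop ORF.
Frame -3: GAG GGC CTA CAT CGC CTG CCG CAA GAA TTA GCG GCC CAA TTC TTC TAT GTA GAG GTG TGG GTA AGG GTC ATG TAT — no ATG→stop ORF.
Forward-strand max 27 nt; reverse-strand max 6 nt. The forward strand has the longer ORF.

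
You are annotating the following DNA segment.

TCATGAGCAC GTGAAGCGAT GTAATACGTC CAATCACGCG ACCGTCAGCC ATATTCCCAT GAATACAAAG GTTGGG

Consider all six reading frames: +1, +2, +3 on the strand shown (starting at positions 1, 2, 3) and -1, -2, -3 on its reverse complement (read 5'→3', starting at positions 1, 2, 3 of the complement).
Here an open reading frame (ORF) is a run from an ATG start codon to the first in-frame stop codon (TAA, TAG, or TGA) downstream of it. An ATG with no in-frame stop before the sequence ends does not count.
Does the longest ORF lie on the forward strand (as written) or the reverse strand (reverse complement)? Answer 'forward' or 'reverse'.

reverse

Reverse complement (5'→3'): CCCAACCTTTGTATTCATGGGAATATGGCTGACGGTCGCGTGATTGGACGTATTACATCGCTTCACGTGCTCATGA
Frame +1: TCA TGA GCA CGT GAA GCG ATG TAA TAC GTC CAA TCA CGC GAC CGT CAG CCA TAT TCC CAT GAA TAC AAA GGT TGG — ATG at 19, stop TAA at 22 → 6 nt.
Frame +2: CAT GAG CAC GTG AAG CGA TGT AAT ACG TCC AAT CAC GCG ACC GTC AGC CAT ATT CCC ATG AAT ACA AAG GTT GGG — no ATG→stop ORF.
Frame +3: ATG AGC ACG TGA AGC GAT GTA ATA CGT CCA ATC ACG CGA CCG TCA GCC ATA TTC CCA TGA ATA CAA AGG TTG — ATG at 3, stop TGA at 12 → 12 nt.
Frame -1: CCC AAC CTT TGT ATT CAT GGG AAT ATG GCT GAC GGT CGC GTG ATT GGA CGT ATT ACA TCG CTT CAC GTG CTC ATG — no ATG→stop ORF.
Frame -2: CCA ACC TTT GTA TTC ATG GGA ATA TGG CTG ACG GTC GCG TGA TTG GAC GTA TTA CAT CGC TTC ACG TGC TCA TGA — ATG at 17, stop TGA at 41 → 27 nt.
Frame -3: CAA CCT TTG TAT TCA TGG GAA TAT GGC TGA CGG TCG CGT GAT TGG ACG TAT TAC ATC GCT TCA CGT GCT CAT — no ATG→stop ORF.
Forward-strand max 12 nt; reverse-strand max 27 nt. The reverse strand has the longer ORF.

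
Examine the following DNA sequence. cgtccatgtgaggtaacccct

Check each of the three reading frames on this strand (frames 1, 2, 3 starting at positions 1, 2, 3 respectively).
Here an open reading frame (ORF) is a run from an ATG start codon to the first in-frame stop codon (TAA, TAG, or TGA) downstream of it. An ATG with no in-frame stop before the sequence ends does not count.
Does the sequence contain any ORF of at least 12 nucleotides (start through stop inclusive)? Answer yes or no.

Frame 1: CGT CCA TGT GAG GTA ACC CCT — no ATG→stop ORF.
Frame 2: GTC CAT GTG AGG TAA CCC — no ATG→stop ORF.
Frame 3: TCC ATG TGA GGT AAC CCC — ATG at 6, stop TGA at 9 → 6 nt.
Largest ORF found is 6 nucleotides < 12, so no.

no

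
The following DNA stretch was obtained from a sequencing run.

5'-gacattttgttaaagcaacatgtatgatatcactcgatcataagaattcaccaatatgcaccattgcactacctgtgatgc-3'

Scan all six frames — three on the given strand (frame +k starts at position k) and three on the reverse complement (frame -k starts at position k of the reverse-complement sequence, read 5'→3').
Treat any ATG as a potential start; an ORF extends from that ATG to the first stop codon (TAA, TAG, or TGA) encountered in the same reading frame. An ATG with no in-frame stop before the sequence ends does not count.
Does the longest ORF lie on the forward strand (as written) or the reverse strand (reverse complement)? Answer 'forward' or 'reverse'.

reverse

Reverse complement (5'→3'): GCATCACAGGTAGTGCAATGGTGCATATTGGTGAATTCTTATGATCGAGTGATATCATACATGTTGCTTTAACAAAATGTC
Frame +1: GAC ATT TTG TTA AAG CAA CAT GTA TGA TAT CAC TCG ATC ATA AGA ATT CAC CAA TAT GCA CCA TTG CAC TAC CTG TGA TGC — no ATG→stop ORF.
Frame +2: ACA TTT TGT TAA AGC AAC ATG TAT GAT ATC ACT CGA TCA TAA GAA TTC ACC AAT ATG CAC CAT TGC ACT ACC TGT GAT — ATG at 20, stop TAA at 41 → 24 nt.
Frame +3: CAT TTT GTT AAA GCA ACA TGT ATG ATA TCA CTC GAT CAT AAG AAT TCA CCA ATA TGC ACC ATT GCA CTA CCT GTG ATG — no ATG→stop ORF.
Frame -1: GCA TCA CAG GTA GTG CAA TGG TGC ATA TTG GTG AAT TCT TAT GAT CGA GTG ATA TCA TAC ATG TTG CTT TAA CAA AAT GTC — ATG at 61, stop TAA at 70 → 12 nt.
Frame -2: CAT CAC AGG TAG TGC AAT GGT GCA TAT TGG TGA ATT CTT ATG ATC GAG TGA TAT CAT ACA TGT TGC TTT AAC AAA ATG — ATG at 41, stop TGA at 50 → 12 nt.
Frame -3: ATC ACA GGT AGT GCA ATG GTG CAT ATT GGT GAA TTC TTA TGA TCG AGT GAT ATC ATA CAT GTT GCT TTA ACA AAA TGT — ATG at 18, stop TGA at 42 → 27 nt.
Forward-strand max 24 nt; reverse-strand max 27 nt. The reverse strand has the longer ORF.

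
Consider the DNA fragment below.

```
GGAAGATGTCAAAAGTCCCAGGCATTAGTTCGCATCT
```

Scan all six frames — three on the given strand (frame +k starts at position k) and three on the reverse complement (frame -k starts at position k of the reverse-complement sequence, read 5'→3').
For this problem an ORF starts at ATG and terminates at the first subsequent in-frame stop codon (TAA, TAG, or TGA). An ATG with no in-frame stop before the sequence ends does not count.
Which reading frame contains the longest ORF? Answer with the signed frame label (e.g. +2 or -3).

-3

Reverse complement (5'→3'): AGATGCGAACTAATGCCTGGGACTTTTGACATCTTCC
Frame +1: GGA AGA TGT CAA AAG TCC CAG GCA TTA GTT CGC ATC — no ATG→stop ORF.
Frame +2: GAA GAT GTC AAA AGT CCC AGG CAT TAG TTC GCA TCT — no ATG→stop ORF.
Frame +3: AAG ATG TCA AAA GTC CCA GGC ATT AGT TCG CAT — no ATG→stop ORF.
Frame -1: AGA TGC GAA CTA ATG CCT GGG ACT TTT GAC ATC TTC — no ATG→stop ORF.
Frame -2: GAT GCG AAC TAA TGC CTG GGA CTT TTG ACA TCT TCC — no ATG→stop ORF.
Frame -3: ATG CGA ACT AAT GCC TGG GAC TTT TGA CAT CTT — ATG at 3, stop TGA at 27 → 27 nt.
Longest ORF is 27 nt in frame -3 (positions 3–29).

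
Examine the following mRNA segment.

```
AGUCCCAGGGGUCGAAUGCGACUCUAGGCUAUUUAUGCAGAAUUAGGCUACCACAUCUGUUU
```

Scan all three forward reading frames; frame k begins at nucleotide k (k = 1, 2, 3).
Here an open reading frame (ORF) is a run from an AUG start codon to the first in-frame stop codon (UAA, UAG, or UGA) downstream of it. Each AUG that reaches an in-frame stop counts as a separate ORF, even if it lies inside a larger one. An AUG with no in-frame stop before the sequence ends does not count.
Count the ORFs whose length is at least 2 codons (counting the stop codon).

2

Frame 1: AGU CCC AGG GGU CGA AUG CGA CUC UAG GCU AUU UAU GCA GAA UUA GGC UAC CAC AUC UGU — AUG at 16, stop UAG at 25 → 12 nt.
Frame 2: GUC CCA GGG GUC GAA UGC GAC UCU AGG CUA UUU AUG CAG AAU UAG GCU ACC ACA UCU GUU — AUG at 35, stop UAG at 44 → 12 nt.
Frame 3: UCC CAG GGG UCG AAU GCG ACU CUA GGC UAU UUA UGC AGA AUU AGG CUA CCA CAU CUG UUU — no AUG→stop ORF.
ORFs ≥ 2 codons: frame 1 16–27 (4 codons), frame 2 35–46 (4 codons). Count = 2.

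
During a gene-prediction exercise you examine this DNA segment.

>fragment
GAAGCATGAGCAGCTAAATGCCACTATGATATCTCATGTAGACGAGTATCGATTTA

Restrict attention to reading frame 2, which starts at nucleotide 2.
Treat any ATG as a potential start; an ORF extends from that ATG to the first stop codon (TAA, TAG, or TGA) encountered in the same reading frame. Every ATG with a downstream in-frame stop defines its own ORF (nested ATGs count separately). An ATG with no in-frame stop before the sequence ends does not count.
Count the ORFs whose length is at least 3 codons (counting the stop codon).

0

Frame 2: AAG CAT GAG CAG CTA AAT GCC ACT ATG ATA TCT CAT GTA GAC GAG TAT CGA TTT — no ATG→stop ORF.
No ORF reaches 3 codons. Count = 0.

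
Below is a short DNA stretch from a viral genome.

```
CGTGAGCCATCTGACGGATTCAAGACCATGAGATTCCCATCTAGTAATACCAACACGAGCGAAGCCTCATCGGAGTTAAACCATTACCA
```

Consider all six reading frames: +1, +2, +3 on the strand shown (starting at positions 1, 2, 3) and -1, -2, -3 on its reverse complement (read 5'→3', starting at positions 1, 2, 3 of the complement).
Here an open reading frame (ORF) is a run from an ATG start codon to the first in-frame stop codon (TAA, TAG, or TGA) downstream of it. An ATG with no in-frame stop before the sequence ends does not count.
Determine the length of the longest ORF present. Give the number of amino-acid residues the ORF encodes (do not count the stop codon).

Reverse complement (5'→3'): TGGTAATGGTTTAACTCCGATGAGGCTTCGCTCGTGTTGGTATTACTAGATGGGAATCTCATGGTCTTGAATCCGTCAGATGGCTCACG
Frame +1: CGT GAG CCA TCT GAC GGA TTC AAG ACC ATG AGA TTC CCA TCT AGT AAT ACC AAC ACG AGC GAA GCC TCA TCG GAG TTA AAC CAT TAC — no ATG→stop ORF.
Frame +2: GTG AGC CAT CTG ACG GAT TCA AGA CCA TGA GAT TCC CAT CTA GTA ATA CCA ACA CGA GCG AAG CCT CAT CGG AGT TAA ACC ATT ACC — no ATG→stop ORF.
Frame +3: TGA GCC ATC TGA CGG ATT CAA GAC CAT GAG ATT CCC ATC TAG TAA TAC CAA CAC GAG CGA AGC CTC ATC GGA GTT AAA CCA TTA CCA — no ATG→stop ORF.
Frame -1: TGG TAA TGG TTT AAC TCC GAT GAG GCT TCG CTC GTG TTG GTA TTA CTA GAT GGG AAT CTC ATG GTC TTG AAT CCG TCA GAT GGC TCA — no ATG→stop ORF.
Frame -2: GGT AAT GGT TTA ACT CCG ATG AGG CTT CGC TCG TGT TGG TAT TAC TAG ATG GGA ATC TCA TGG TCT TGA ATC CGT CAG ATG GCT CAC — ATG at 20, stop TAG at 47 → 30 nt; ATG at 50, stop TGA at 68 → 21 nt.
Frame -3: GTA ATG GTT TAA CTC CGA TGA GGC TTC GCT CGT GTT GGT ATT ACT AGA TGG GAA TCT CAT GGT CTT GAA TCC GTC AGA TGG CTC ACG — ATG at 6, stop TAA at 12 → 9 nt.
Longest: frame -2, positions 20–49, 30 nt = 10 codons = 9 aa. → 9 amino acids.

9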